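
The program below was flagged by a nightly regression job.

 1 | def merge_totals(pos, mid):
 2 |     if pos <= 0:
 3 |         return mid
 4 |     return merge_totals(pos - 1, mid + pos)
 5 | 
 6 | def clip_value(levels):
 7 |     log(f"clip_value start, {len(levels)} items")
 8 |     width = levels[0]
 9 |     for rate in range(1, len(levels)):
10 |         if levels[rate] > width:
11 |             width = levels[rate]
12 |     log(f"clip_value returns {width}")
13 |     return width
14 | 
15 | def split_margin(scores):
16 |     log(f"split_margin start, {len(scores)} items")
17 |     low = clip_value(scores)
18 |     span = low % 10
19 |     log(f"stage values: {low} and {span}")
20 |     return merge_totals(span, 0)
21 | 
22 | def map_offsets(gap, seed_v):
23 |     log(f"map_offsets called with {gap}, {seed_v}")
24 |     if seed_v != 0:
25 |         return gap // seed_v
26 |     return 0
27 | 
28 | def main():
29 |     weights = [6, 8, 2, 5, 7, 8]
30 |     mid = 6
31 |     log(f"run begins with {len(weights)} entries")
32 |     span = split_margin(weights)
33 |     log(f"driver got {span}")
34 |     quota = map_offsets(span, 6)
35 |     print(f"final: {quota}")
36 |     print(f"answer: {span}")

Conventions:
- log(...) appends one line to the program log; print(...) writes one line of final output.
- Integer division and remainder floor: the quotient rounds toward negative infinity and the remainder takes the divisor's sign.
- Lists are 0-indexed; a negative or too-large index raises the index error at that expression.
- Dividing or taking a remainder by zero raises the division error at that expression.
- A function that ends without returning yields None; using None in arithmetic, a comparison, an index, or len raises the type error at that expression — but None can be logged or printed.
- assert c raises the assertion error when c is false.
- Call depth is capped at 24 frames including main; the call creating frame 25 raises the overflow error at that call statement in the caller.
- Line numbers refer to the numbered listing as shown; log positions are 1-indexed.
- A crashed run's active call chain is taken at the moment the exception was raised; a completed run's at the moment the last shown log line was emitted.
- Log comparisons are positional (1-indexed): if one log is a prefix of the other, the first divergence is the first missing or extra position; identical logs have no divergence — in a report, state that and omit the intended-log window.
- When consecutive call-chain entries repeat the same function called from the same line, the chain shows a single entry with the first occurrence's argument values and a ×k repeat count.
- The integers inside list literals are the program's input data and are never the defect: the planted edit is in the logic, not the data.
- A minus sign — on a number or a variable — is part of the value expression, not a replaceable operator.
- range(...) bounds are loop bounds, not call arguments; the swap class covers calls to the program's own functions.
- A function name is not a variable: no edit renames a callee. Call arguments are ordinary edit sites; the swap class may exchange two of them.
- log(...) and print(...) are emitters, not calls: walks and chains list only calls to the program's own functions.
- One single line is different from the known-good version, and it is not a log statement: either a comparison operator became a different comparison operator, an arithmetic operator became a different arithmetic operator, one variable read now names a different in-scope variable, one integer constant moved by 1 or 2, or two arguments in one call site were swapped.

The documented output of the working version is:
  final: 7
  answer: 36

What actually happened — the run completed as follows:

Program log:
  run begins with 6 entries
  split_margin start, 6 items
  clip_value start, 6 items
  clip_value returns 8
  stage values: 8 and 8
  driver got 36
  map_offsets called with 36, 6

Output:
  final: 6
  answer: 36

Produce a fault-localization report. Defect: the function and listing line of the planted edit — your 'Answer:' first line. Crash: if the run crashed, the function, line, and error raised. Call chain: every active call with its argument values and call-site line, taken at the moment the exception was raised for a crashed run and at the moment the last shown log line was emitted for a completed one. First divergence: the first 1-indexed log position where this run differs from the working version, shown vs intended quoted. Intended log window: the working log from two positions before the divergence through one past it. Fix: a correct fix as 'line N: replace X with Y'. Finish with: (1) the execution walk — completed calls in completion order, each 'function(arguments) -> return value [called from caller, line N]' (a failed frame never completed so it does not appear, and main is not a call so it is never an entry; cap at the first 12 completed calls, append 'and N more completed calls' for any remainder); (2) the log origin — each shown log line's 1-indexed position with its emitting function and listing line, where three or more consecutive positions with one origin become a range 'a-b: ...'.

Answer: the defect is in main at line 34.
The tell: Everything matches until log position 7, which reads 'map_offsets called with 36, 6' in place of 'map_offsets called with 36, 5'.
Call chain: main -> map_offsets(36, 6) (called at line 34).
First divergence: position 7; shown 'map_offsets called with 36, 6' vs intended 'map_offsets called with 36, 5'.
Intended log window:
  5: stage values: 8 and 8
  6: driver got 36
  7: map_offsets called with 36, 5
Execution walk:
  clip_value([6, 8, 2, 5, 7, 8]) -> 8  [called from split_margin, line 17]
  merge_totals(0, 36) -> 36  [called from merge_totals, line 4]
  merge_totals(1, 35) -> 36  [called from merge_totals, line 4]
  merge_totals(2, 33) -> 36  [called from merge_totals, line 4]
  merge_totals(3, 30) -> 36  [called from merge_totals, line 4]
  merge_totals(4, 26) -> 36  [called from merge_totals, line 4]
  merge_totals(5, 21) -> 36  [called from merge_totals, line 4]
  merge_totals(6, 15) -> 36  [called from merge_totals, line 4]
  merge_totals(7, 8) -> 36  [called from merge_totals, line 4]
  merge_totals(8, 0) -> 36  [called from split_margin, line 20]
  split_margin([6, 8, 2, 5, 7, 8]) -> 36  [called from main, line 32]
  map_offsets(36, 6) -> 6  [called from main, line 34]
Log line origins:
  1: from main, line 31
  2: from split_margin, line 16
  3: from clip_value, line 7
  4: from clip_value, line 12
  5: from split_margin, line 19
  6: from main, line 33
  7: from map_offsets, line 23
A correct fix: line 34: replace `6` with `5`.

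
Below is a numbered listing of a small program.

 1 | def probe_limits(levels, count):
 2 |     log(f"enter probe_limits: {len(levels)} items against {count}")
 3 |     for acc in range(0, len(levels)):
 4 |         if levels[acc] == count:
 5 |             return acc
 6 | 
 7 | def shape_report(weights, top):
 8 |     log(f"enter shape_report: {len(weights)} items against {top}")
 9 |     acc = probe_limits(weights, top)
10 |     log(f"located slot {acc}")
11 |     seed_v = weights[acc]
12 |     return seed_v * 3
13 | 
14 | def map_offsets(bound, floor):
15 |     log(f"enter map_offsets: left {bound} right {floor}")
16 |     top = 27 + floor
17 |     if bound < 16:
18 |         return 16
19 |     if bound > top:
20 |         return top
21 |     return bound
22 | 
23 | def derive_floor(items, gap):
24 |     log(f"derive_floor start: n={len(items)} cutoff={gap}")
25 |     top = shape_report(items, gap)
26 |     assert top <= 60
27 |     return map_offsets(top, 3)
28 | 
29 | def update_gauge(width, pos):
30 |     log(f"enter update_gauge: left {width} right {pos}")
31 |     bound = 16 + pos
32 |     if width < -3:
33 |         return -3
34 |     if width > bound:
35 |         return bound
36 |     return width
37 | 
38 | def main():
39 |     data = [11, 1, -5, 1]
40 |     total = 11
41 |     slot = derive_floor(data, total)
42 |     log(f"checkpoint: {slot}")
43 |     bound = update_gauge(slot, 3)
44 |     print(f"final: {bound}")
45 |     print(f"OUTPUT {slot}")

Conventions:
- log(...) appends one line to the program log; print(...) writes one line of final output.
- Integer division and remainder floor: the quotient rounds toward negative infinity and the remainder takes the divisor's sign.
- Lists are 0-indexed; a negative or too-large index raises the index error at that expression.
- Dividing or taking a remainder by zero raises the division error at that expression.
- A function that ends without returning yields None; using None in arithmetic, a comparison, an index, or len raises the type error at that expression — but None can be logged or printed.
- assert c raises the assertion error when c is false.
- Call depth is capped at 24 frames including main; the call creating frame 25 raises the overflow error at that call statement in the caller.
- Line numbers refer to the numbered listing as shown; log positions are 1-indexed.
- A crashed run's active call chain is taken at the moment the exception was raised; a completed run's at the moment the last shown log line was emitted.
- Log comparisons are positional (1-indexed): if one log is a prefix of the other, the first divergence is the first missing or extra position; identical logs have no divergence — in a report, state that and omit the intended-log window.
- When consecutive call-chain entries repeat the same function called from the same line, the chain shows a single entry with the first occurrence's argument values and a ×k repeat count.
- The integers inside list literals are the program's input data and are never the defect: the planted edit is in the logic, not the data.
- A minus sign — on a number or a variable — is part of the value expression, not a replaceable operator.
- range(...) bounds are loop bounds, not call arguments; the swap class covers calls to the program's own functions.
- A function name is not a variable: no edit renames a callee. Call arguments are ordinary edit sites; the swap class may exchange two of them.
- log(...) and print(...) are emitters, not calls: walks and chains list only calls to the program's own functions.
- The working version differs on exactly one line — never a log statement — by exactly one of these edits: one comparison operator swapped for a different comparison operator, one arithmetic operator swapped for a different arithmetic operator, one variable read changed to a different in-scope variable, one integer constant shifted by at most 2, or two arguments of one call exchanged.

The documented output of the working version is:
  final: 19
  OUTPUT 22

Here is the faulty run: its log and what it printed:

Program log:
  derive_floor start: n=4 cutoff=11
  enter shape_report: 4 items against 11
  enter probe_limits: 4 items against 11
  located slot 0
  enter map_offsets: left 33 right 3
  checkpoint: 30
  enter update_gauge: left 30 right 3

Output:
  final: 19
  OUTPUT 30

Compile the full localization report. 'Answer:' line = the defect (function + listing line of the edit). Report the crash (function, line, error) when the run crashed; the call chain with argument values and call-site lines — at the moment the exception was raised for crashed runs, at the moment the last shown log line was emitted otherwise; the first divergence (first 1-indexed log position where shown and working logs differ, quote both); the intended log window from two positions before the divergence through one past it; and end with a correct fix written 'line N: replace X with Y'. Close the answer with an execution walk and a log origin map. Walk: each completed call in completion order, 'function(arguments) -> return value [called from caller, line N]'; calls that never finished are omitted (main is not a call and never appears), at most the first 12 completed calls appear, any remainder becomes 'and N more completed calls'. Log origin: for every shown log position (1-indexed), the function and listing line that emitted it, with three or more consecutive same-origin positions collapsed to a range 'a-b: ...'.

Answer: the defect is in shape_report at line 12.
Key fact: Position 5 is the first bad log line: 'enter map_offsets: left 33 right 3' should read 'enter map_offsets: left 22 right 3'.
Call chain: main -> update_gauge(30, 3) (called at line 43).
First divergence: position 5 — the shown line 'enter map_offsets: left 33 right 3' should read 'enter map_offsets: left 22 right 3'.
Intended log window:
  3: enter probe_limits: 4 items against 11
  4: located slot 0
  5: enter map_offsets: left 22 right 3
  6: checkpoint: 22
Execution walk:
  probe_limits([11, 1, -5, 1], 11) -> 0  [called from shape_report, line 9]
  shape_report([11, 1, -5, 1], 11) -> 33  [called from derive_floor, line 25]
  map_offsets(33, 3) -> 30  [called from derive_floor, line 27]
  derive_floor([11, 1, -5, 1], 11) -> 30  [called from main, line 41]
  update_gauge(30, 3) -> 19  [called from main, line 43]
Log line origins:
  1 — derive_floor, line 24
  2 — shape_report, line 8
  3 — probe_limits, line 2
  4 — shape_report, line 10
  5 — map_offsets, line 15
  6 — main, line 42
  7 — update_gauge, line 30
A correct fix: line 12: replace `3` with `2`.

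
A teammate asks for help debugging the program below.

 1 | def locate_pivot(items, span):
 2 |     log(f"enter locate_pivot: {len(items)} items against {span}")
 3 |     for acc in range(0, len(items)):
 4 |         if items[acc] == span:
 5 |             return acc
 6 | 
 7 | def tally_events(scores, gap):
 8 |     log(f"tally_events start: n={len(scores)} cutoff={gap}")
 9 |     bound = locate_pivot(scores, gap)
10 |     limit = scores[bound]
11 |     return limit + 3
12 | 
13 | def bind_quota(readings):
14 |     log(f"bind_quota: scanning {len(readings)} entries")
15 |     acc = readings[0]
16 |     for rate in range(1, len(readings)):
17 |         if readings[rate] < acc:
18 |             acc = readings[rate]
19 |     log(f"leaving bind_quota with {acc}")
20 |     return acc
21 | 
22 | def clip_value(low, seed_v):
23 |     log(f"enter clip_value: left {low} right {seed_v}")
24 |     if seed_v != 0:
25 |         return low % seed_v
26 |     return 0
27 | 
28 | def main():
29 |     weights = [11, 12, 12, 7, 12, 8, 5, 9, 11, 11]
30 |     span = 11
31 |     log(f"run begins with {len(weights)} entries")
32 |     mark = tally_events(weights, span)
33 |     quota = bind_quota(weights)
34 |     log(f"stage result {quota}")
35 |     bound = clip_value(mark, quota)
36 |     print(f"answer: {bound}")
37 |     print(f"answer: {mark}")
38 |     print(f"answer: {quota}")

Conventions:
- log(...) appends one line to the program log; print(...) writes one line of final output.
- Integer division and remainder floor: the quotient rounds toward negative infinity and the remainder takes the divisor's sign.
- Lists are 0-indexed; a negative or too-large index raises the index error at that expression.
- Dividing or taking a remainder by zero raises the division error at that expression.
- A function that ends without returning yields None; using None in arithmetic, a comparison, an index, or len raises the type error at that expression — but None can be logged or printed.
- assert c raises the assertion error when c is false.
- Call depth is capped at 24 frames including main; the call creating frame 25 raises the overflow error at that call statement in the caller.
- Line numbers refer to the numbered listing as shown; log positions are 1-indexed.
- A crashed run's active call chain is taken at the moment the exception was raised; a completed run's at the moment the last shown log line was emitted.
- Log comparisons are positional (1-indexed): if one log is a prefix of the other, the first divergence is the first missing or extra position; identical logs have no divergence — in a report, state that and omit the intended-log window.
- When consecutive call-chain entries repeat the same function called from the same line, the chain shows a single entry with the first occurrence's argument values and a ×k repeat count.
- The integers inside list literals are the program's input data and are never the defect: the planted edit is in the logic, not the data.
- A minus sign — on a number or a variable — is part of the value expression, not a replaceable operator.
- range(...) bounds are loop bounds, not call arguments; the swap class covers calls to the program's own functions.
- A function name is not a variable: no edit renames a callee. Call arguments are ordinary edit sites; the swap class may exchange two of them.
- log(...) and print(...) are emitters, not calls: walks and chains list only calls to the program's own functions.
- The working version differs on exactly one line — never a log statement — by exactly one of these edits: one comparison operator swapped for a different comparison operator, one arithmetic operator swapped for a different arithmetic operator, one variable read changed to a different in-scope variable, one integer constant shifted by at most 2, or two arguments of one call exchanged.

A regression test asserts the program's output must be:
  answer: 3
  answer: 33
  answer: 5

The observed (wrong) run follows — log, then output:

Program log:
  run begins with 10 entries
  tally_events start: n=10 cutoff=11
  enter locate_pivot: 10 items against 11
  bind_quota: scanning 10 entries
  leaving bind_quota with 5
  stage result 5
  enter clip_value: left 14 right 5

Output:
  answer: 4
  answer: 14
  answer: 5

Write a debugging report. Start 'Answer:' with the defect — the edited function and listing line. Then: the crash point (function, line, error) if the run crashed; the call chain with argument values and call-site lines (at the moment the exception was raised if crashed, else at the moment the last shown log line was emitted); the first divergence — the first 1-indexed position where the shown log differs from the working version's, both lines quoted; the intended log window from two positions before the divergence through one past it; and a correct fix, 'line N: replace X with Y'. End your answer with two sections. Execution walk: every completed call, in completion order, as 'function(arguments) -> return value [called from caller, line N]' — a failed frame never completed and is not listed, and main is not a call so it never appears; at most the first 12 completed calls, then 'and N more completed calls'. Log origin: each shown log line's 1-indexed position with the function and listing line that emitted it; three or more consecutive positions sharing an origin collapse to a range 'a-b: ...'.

Answer: the defect is in tally_events at line 11.
The tell: At log position 7 the runs split — shown 'enter clip_value: left 14 right 5', but the working version logs 'enter clip_value: left 33 right 5'.
Call chain: main -> clip_value(14, 5) (called at line 35).
First divergence: position 7 — shown 'enter clip_value: left 14 right 5', intended 'enter clip_value: left 33 right 5'.
Intended log window:
  5: leaving bind_quota with 5
  6: stage result 5
  7: enter clip_value: left 33 right 5
Execution walk:
  locate_pivot([11, 12, 12, 7, 12, 8, 5, 9, 11, 11], 11) -> 0  [called from tally_events, line 9]
  tally_events([11, 12, 12, 7, 12, 8, 5, 9, 11, 11], 11) -> 14  [called from main, line 32]
  bind_quota([11, 12, 12, 7, 12, 8, 5, 9, 11, 11]) -> 5  [called from main, line 33]
  clip_value(14, 5) -> 4  [called from main, line 35]
Log origin:
  1: logged in main at line 31
  2: logged in tally_events at line 8
  3: logged in locate_pivot at line 2
  4: logged in bind_quota at line 14
  5: logged in bind_quota at line 19
  6: logged in main at line 34
  7: logged in clip_value at line 23
A correct fix: line 11: replace `+` with `*`.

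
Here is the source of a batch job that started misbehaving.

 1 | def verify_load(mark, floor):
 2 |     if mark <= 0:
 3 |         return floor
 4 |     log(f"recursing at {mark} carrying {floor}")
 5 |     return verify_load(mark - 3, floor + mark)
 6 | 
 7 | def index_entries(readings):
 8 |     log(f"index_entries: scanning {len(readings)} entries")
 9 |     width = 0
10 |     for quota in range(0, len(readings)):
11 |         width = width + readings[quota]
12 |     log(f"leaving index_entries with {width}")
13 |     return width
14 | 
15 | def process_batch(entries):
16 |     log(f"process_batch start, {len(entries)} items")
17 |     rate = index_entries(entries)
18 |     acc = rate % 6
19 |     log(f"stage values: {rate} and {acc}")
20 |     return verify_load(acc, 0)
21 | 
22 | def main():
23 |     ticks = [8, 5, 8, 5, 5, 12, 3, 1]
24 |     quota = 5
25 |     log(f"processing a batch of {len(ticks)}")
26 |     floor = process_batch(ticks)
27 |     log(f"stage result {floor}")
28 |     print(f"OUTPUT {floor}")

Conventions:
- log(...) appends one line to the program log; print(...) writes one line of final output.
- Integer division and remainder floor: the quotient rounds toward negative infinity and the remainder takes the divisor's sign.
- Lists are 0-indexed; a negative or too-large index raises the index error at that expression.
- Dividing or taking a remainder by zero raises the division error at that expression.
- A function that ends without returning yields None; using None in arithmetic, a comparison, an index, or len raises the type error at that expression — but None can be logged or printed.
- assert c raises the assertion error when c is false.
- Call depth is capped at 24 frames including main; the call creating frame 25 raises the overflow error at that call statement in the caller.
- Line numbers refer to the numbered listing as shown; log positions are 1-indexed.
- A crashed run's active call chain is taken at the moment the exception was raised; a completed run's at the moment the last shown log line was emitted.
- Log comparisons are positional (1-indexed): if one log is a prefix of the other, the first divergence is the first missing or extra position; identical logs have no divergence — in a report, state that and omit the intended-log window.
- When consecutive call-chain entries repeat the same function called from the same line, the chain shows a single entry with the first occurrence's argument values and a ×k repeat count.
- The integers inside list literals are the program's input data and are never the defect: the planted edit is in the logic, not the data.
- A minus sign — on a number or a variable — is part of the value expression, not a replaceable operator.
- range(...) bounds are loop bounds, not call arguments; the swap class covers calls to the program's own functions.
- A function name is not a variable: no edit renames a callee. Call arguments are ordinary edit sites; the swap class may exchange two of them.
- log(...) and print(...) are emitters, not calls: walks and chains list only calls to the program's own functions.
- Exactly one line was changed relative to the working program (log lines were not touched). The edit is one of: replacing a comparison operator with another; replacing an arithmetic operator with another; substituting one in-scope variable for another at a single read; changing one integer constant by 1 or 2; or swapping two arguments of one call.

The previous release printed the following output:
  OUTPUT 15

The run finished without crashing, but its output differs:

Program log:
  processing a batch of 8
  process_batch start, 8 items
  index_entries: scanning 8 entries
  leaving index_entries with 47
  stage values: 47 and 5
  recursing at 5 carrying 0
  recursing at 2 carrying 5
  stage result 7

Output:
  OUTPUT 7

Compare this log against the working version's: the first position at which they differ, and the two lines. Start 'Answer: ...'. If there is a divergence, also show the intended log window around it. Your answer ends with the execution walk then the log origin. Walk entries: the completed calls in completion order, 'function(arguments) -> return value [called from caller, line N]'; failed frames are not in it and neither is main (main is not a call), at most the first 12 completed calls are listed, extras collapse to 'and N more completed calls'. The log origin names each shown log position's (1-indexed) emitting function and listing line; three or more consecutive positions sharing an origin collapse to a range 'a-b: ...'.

Answer: at position 7 the run shows 'recursing at 2 carrying 5' where the working version logs 'recursing at 4 carrying 5'.
Intended log window:
  5: stage values: 47 and 5
  6: recursing at 5 carrying 0
  7: recursing at 4 carrying 5
  8: recursing at 3 carrying 9
Execution walk:
  index_entries([8, 5, 8, 5, 5, 12, 3, 1]) -> 47  [called from process_batch, line 17]
  verify_load(-1, 7) -> 7  [called from verify_load, line 5]
  verify_load(2, 5) -> 7  [called from verify_load, line 5]
  verify_load(5, 0) -> 7  [called from process_batch, line 20]
  process_batch([8, 5, 8, 5, 5, 12, 3, 1]) -> 7  [called from main, line 26]
Log line origins:
  1: from main, line 25
  2: from process_batch, line 16
  3: from index_entries, line 8
  4: from index_entries, line 12
  5: from process_batch, line 19
  6: from verify_load, line 4
  7: from verify_load, line 4
  8: from main, line 27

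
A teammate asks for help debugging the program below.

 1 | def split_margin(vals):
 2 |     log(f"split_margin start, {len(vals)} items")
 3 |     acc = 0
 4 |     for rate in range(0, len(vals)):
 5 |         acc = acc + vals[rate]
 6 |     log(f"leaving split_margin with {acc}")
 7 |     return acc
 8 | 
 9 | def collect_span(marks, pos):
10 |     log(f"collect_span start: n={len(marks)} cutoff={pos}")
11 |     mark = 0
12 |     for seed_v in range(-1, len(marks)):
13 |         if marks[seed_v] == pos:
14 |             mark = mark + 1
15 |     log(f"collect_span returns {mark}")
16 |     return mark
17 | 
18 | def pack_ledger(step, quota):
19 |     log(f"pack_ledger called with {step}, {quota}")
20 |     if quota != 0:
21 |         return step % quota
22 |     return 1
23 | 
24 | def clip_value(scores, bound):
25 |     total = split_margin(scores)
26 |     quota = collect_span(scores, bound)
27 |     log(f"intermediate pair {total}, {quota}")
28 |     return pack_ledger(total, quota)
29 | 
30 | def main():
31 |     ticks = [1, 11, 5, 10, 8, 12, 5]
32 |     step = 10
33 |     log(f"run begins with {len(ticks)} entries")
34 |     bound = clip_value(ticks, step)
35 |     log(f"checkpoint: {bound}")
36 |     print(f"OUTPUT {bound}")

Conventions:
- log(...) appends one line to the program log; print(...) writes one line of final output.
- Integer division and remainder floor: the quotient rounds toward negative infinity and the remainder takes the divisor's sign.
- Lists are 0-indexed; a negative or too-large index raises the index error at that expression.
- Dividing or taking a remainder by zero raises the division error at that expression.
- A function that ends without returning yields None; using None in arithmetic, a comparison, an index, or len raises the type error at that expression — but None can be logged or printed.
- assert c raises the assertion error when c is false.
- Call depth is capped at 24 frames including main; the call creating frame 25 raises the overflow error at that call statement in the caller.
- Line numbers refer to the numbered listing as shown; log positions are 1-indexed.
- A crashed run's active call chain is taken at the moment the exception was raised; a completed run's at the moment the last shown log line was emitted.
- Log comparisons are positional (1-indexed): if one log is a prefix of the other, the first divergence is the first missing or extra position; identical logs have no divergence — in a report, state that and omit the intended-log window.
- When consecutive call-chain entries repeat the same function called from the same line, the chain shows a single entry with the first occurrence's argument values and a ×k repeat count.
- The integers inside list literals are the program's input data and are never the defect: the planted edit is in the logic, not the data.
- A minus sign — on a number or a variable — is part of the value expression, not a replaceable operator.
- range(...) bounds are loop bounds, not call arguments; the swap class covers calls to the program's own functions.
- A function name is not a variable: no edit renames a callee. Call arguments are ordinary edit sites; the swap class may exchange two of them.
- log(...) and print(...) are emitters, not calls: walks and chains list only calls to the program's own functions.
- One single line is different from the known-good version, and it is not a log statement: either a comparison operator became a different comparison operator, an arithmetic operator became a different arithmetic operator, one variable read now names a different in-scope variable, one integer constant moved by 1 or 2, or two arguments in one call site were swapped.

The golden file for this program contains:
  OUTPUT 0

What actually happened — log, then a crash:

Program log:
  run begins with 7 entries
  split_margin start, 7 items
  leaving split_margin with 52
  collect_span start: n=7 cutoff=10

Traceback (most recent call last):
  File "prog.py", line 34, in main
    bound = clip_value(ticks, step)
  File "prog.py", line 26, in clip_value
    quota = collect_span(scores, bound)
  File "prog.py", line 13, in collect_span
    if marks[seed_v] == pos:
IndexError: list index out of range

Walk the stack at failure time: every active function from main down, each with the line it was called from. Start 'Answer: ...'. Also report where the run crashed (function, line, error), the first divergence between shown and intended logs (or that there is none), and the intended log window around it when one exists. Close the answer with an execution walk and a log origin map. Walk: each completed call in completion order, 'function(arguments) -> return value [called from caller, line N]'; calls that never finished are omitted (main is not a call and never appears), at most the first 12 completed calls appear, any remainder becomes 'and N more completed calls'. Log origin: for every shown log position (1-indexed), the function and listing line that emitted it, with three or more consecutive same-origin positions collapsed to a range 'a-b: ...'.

Answer: main -> clip_value (called at line 34) -> collect_span (called at line 26).
Key fact: Only 4 log lines were emitted before the run died; the intended continuation was 'collect_span returns 1'.
Crash: collect_span, line 13, IndexError.
First divergence: position 5 — the faulty run's log ends after 4 lines; the working version continues with 'collect_span returns 1'.
Intended log window:
  3: leaving split_margin with 52
  4: collect_span start: n=7 cutoff=10
  5: collect_span returns 1
  6: intermediate pair 52, 1
Execution walk:
  split_margin([1, 11, 5, 10, 8, 12, 5]) -> 52  [called from clip_value, line 25]
Log origins:
  1: emitted by main (line 33)
  2: emitted by split_margin (line 2)
  3: emitted by split_margin (line 6)
  4: emitted by collect_span (line 10)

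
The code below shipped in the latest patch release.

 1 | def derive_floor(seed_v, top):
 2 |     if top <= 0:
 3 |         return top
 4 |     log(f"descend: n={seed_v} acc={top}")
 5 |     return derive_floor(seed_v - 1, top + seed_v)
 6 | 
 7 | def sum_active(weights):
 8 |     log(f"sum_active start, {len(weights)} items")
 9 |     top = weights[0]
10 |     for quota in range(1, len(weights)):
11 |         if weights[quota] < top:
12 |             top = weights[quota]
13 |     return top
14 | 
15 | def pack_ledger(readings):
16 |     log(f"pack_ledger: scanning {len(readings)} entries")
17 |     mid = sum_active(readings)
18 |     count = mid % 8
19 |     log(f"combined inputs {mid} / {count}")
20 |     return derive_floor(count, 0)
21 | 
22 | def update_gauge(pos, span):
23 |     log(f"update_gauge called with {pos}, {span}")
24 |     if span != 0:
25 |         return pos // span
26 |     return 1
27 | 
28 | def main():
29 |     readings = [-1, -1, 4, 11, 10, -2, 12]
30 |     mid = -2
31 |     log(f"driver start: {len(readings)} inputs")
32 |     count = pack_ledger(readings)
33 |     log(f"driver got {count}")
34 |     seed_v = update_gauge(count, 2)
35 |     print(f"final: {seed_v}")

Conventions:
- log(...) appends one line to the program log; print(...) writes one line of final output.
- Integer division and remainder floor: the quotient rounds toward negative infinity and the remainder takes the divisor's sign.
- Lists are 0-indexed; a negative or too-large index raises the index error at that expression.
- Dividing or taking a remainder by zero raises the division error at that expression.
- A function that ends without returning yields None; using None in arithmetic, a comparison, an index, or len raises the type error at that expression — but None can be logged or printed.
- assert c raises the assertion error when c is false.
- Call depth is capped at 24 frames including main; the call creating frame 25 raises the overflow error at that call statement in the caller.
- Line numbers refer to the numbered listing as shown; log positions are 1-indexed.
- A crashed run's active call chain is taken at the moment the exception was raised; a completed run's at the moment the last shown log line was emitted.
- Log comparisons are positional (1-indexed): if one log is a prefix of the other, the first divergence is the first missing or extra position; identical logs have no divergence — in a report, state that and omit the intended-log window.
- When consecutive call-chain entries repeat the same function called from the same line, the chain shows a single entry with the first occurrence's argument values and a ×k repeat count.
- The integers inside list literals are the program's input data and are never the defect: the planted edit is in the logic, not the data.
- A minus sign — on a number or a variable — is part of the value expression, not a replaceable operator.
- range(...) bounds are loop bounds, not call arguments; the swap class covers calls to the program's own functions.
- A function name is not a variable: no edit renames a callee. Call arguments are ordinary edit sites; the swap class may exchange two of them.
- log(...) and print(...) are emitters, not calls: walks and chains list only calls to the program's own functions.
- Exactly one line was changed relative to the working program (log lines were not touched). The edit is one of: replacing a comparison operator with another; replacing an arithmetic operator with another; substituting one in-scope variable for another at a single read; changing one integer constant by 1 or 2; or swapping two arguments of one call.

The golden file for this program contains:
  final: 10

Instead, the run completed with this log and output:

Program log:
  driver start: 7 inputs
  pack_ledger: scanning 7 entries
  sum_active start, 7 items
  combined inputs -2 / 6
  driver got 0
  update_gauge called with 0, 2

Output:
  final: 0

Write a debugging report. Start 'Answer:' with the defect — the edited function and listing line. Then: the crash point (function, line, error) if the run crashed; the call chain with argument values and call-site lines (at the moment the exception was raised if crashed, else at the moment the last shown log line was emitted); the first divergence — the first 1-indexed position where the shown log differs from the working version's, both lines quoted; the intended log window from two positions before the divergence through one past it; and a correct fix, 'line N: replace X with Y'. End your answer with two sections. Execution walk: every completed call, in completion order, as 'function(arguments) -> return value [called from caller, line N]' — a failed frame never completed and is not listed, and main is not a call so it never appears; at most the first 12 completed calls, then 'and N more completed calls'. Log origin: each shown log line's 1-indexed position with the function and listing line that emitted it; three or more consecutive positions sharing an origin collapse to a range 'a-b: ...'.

Answer: the defect is in derive_floor at line 2.
Key observation: The log first diverges at position 5: the faulty run prints 'driver got 0' where the working version prints 'descend: n=6 acc=0'.
Call chain: main -> update_gauge(0, 2) (called at line 34).
First divergence: position 5; shown 'driver got 0' vs intended 'descend: n=6 acc=0'.
Intended log window:
  3: sum_active start, 7 items
  4: combined inputs -2 / 6
  5: descend: n=6 acc=0
  6: descend: n=5 acc=6
Execution walk:
  sum_active([-1, -1, 4, 11, 10, -2, 12]) -> -2  [called from pack_ledger, line 17]
  derive_floor(6, 0) -> 0  [called from pack_ledger, line 20]
  pack_ledger([-1, -1, 4, 11, 10, -2, 12]) -> 0  [called from main, line 32]
  update_gauge(0, 2) -> 0  [called from main, line 34]
Log origin:
  1: logged in main at line 31
  2: logged in pack_ledger at line 16
  3: logged in sum_active at line 8
  4: logged in pack_ledger at line 19
  5: logged in main at line 33
  6: logged in update_gauge at line 23
A correct fix: line 2: replace `top` with `seed_v`.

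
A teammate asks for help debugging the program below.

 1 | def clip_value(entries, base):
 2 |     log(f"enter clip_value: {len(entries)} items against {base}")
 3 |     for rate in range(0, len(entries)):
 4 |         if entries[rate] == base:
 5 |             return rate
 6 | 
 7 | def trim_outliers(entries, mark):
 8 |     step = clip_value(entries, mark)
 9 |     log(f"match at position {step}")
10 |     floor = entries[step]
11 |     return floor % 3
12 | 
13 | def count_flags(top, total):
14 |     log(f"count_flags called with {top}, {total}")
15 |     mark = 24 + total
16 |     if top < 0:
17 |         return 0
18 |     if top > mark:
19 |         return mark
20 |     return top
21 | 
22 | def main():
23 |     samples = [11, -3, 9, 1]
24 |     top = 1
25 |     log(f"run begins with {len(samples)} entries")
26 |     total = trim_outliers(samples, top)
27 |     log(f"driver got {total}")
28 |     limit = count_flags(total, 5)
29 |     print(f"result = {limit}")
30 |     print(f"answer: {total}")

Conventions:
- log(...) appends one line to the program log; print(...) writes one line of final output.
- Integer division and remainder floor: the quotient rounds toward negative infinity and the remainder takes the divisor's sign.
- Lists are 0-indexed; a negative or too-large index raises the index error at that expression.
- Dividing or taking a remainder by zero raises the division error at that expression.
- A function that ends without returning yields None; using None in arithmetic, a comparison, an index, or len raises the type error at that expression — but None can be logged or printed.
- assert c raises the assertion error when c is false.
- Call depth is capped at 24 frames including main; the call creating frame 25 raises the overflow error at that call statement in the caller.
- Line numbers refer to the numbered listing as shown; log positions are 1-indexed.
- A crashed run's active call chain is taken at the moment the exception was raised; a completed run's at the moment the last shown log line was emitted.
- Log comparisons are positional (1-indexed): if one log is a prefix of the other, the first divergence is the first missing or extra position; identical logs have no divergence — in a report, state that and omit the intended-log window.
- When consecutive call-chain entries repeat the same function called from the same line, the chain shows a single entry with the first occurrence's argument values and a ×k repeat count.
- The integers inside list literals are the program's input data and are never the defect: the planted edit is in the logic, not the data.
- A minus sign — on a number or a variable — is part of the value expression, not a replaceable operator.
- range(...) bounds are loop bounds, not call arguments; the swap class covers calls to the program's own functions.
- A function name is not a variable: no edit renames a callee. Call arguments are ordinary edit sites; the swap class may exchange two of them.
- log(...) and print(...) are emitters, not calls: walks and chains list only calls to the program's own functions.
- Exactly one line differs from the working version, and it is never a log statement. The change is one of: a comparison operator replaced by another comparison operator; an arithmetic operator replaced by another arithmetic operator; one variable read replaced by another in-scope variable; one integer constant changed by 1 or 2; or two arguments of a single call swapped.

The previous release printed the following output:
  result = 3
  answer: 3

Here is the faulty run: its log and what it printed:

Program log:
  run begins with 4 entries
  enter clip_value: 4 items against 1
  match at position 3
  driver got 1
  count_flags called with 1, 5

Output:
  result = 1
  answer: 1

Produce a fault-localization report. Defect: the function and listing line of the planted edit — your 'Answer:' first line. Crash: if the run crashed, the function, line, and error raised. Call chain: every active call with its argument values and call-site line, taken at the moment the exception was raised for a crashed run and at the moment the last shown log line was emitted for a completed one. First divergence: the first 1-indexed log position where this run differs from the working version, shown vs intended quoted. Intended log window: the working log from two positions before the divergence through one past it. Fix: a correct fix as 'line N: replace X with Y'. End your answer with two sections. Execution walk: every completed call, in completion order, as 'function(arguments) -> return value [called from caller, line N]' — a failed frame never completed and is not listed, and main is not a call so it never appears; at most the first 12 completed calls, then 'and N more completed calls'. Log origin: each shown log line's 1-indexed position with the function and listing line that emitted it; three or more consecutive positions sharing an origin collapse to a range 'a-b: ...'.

Answer: the defect is in trim_outliers at line 11.
Core observation: The earliest visible damage is log position 4 — 'driver got 1' rather than the intended 'driver got 3'.
Call chain: main -> count_flags(1, 5) (called at line 28).
First divergence: at position 4 the run shows 'driver got 1' where the working version logs 'driver got 3'.
Intended log window:
  2: enter clip_value: 4 items against 1
  3: match at position 3
  4: driver got 3
  5: count_flags called with 3, 5
Execution walk:
  clip_value([11, -3, 9, 1], 1) -> 3  [called from trim_outliers, line 8]
  trim_outliers([11, -3, 9, 1], 1) -> 1  [called from main, line 26]
  count_flags(1, 5) -> 1  [called from main, line 28]
Log line origins:
  1: from main, line 25
  2: from clip_value, line 2
  3: from trim_outliers, line 9
  4: from main, line 27
  5: from count_flags, line 14
A correct fix: line 11: replace `%` with `*`.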